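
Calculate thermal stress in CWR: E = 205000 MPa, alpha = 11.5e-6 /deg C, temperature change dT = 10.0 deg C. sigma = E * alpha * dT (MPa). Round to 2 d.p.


sigma = E * alpha * dT
sigma = 205000 * 11.5e-6 * 10.0
sigma = 2.3575 * 10.0
sigma = 23.58 MPa

23.58


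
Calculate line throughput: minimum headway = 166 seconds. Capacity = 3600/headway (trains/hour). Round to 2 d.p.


Capacity = 3600 / headway
Capacity = 3600 / 166
Capacity = 21.69 trains/hour

21.69


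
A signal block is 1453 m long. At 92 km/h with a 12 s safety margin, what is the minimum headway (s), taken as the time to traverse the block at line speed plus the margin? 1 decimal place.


V = 92 / 3.6 = 25.5556 m/s
Block traversal time = 1453 / 25.5556 = 56.8565 s
Headway = 56.8565 + 12
Headway = 68.9 s

68.9


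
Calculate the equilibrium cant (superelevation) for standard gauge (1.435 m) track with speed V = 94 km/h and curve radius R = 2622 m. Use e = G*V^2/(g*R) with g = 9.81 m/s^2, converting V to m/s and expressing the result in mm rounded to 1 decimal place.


Convert speed: V = 94 / 3.6 = 26.1111 m/s
Apply formula: e = 1.435 * 26.1111^2 / (9.81 * 2622)
e = 1.435 * 681.7901 / 25721.82
e = 0.038037 m = 38.0 mm

38.0


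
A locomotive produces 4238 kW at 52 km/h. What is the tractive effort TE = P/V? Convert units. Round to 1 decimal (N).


Convert: P = 4238 kW = 4238000 W
V = 52 / 3.6 = 14.4444 m/s
TE = 4238000 / 14.4444
TE = 293400.0 N

293400.0


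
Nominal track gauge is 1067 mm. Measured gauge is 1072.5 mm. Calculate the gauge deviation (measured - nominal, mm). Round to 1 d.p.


Deviation = measured - nominal
Deviation = 1072.5 - 1067
Deviation = 5.5 mm

5.5


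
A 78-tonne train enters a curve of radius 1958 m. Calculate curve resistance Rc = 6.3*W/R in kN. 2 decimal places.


Rc = 6.3 * W / R
Rc = 6.3 * 78 / 1958
Rc = 491.4 / 1958
Rc = 0.25 kN

0.25


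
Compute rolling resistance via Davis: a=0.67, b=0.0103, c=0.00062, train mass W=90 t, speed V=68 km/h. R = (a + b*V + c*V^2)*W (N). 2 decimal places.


b*V = 0.0103 * 68 = 0.7004
c*V^2 = 0.00062 * 4624 = 2.86688
R_per_t = 0.67 + 0.7004 + 2.86688 = 4.23728 N/t
R_total = 4.23728 * 90 = 381.36 N

381.36


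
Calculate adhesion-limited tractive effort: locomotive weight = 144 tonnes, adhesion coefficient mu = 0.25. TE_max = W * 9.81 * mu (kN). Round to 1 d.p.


TE_max = W * g * mu
TE_max = 144 * 9.81 * 0.25
TE_max = 1412.64 * 0.25
TE_max = 353.2 kN

353.2


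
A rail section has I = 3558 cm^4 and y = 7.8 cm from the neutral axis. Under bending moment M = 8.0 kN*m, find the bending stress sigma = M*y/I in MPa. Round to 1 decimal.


Convert units:
M = 8.0 kN*m = 8000000 N*mm
y = 7.8 cm = 78 mm
I = 3558 cm^4 = 35580000 mm^4
sigma = 8000000 * 78 / 35580000
sigma = 17.5 MPa

17.5


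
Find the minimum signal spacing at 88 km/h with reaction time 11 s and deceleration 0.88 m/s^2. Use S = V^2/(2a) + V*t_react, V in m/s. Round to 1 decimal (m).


V = 88 / 3.6 = 24.4444 m/s
Braking distance = 24.4444^2 / (2*0.88) = 339.5062 m
Sighting distance = 24.4444 * 11 = 268.8889 m
S = 339.5062 + 268.8889 = 608.4 m

608.4


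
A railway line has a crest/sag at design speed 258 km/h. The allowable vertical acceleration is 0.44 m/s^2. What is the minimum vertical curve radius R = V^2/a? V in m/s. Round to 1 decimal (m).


Convert speed: V = 258 / 3.6 = 71.6667 m/s
V^2 = 5136.1111 m^2/s^2
R_v = 5136.1111 / 0.44
R_v = 11673.0 m

11673.0


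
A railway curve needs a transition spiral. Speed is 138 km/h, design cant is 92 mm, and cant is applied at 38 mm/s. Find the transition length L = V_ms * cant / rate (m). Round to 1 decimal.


Convert speed: V = 138 / 3.6 = 38.3333 m/s
L = 38.3333 * 92 / 38
L = 3526.6667 / 38
L = 92.8 m

92.8


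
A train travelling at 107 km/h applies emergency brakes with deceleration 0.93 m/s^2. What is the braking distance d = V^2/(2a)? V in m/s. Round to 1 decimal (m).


Convert speed: V = 107 / 3.6 = 29.7222 m/s
V^2 = 883.4105
d = 883.4105 / (2 * 0.93)
d = 883.4105 / 1.86
d = 475.0 m

475.0


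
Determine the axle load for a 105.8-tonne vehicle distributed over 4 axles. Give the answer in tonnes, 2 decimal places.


Load per axle = total weight / number of axles
Load = 105.8 / 4
Load = 26.45 tonnes

26.45


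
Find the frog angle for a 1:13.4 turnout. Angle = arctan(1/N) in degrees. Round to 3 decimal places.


1/N = 1/13.4 = 0.074627
angle = arctan(0.074627) = 0.074489 rad
angle = 0.074489 * 180/pi = 4.268 degrees

4.268


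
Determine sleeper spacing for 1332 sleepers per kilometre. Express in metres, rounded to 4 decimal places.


Spacing = 1000 m / number of sleepers
Spacing = 1000 / 1332
Spacing = 0.7508 m

0.7508


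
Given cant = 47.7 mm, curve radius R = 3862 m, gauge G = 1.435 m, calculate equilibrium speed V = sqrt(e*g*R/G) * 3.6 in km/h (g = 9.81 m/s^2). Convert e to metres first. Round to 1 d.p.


Convert cant: e = 47.7 mm = 0.0477 m
V_ms = sqrt(0.0477 * 9.81 * 3862 / 1.435)
V_ms = sqrt(1259.353794) = 35.4874 m/s
V = 35.4874 * 3.6 = 127.8 km/h

127.8


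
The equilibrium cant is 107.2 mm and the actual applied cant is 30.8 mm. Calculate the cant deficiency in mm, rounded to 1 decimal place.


Cant deficiency = equilibrium cant - actual cant
CD = 107.2 - 30.8
CD = 76.4 mm

76.4


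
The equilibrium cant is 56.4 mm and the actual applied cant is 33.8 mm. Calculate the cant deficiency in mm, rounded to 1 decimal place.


Cant deficiency = equilibrium cant - actual cant
CD = 56.4 - 33.8
CD = 22.6 mm

22.6


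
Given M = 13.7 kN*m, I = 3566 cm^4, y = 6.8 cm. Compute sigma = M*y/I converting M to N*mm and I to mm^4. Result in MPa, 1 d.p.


Convert units:
M = 13.7 kN*m = 13700000 N*mm
y = 6.8 cm = 68 mm
I = 3566 cm^4 = 35660000 mm^4
sigma = 13700000 * 68 / 35660000
sigma = 26.1 MPa

26.1


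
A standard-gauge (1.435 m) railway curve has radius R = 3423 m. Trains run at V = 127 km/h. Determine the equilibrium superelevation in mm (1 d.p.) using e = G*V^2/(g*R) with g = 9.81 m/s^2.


Convert speed: V = 127 / 3.6 = 35.2778 m/s
Apply formula: e = 1.435 * 35.2778^2 / (9.81 * 3423)
e = 1.435 * 1244.5216 / 33579.63
e = 0.053184 m = 53.2 mm

53.2


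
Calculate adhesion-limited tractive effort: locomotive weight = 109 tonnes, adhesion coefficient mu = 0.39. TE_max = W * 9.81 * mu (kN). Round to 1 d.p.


TE_max = W * g * mu
TE_max = 109 * 9.81 * 0.39
TE_max = 1069.29 * 0.39
TE_max = 417.0 kN

417.0


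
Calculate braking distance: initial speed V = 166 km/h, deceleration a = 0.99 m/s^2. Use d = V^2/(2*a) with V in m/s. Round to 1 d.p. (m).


Convert speed: V = 166 / 3.6 = 46.1111 m/s
V^2 = 2126.2346
d = 2126.2346 / (2 * 0.99)
d = 2126.2346 / 1.98
d = 1073.9 m

1073.9


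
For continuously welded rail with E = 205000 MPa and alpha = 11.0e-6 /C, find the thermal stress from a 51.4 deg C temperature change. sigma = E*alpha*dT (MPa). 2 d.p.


sigma = E * alpha * dT
sigma = 205000 * 11.0e-6 * 51.4
sigma = 2.255 * 51.4
sigma = 115.91 MPa

115.91


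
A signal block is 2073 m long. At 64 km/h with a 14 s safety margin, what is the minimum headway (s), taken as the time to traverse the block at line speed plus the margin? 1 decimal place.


V = 64 / 3.6 = 17.7778 m/s
Block traversal time = 2073 / 17.7778 = 116.6062 s
Headway = 116.6062 + 14
Headway = 130.6 s

130.6


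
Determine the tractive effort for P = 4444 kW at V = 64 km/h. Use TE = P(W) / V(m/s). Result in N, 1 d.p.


Convert: P = 4444 kW = 4444000 W
V = 64 / 3.6 = 17.7778 m/s
TE = 4444000 / 17.7778
TE = 249975.0 N

249975.0


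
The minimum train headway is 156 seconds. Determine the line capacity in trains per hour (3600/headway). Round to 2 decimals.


Capacity = 3600 / headway
Capacity = 3600 / 156
Capacity = 23.08 trains/hour

23.08


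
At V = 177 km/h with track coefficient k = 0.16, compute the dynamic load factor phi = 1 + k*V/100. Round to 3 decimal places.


phi = 1 + k * V / 100
phi = 1 + 0.16 * 177 / 100
phi = 1 + 0.2832
phi = 1.283

1.283


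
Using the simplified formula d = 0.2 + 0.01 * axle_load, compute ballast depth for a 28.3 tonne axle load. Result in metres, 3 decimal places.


d = 0.2 + 0.01 * 28.3
d = 0.2 + 0.283
d = 0.483 m

0.483


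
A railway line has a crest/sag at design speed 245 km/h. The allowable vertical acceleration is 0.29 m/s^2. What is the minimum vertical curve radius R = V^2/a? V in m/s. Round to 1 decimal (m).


Convert speed: V = 245 / 3.6 = 68.0556 m/s
V^2 = 4631.5586 m^2/s^2
R_v = 4631.5586 / 0.29
R_v = 15970.9 m

15970.9


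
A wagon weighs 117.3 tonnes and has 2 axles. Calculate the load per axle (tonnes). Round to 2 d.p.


Load per axle = total weight / number of axles
Load = 117.3 / 2
Load = 58.65 tonnes

58.65


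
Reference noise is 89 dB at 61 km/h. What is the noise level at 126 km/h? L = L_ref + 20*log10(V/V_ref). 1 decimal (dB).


V/V_ref = 126 / 61 = 2.065574
log10(2.065574) = 0.315041
20 * 0.315041 = 6.3008
L = 89 + 6.3008 = 95.3 dB

95.3


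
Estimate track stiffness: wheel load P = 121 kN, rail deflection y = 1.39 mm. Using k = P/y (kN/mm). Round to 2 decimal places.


Track stiffness k = P / y
k = 121 / 1.39
k = 87.05 kN/mm

87.05


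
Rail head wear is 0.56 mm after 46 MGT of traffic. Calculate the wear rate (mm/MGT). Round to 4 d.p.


Wear rate = total wear / cumulative tonnage
Rate = 0.56 / 46
Rate = 0.0122 mm/MGT

0.0122


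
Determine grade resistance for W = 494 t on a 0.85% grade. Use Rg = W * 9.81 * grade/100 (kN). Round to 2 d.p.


Rg = W * 9.81 * grade / 100
Rg = 494 * 9.81 * 0.85 / 100
Rg = 4846.14 * 0.0085
Rg = 41.19 kN

41.19


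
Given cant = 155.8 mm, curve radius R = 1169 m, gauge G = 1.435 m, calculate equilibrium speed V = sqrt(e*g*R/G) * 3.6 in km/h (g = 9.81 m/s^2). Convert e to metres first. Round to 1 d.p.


Convert cant: e = 155.8 mm = 0.1558 m
V_ms = sqrt(0.1558 * 9.81 * 1169 / 1.435)
V_ms = sqrt(1245.0852) = 35.2858 m/s
V = 35.2858 * 3.6 = 127.0 km/h

127.0


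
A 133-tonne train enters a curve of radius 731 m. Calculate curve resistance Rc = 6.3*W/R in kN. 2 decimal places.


Rc = 6.3 * W / R
Rc = 6.3 * 133 / 731
Rc = 837.9 / 731
Rc = 1.15 kN

1.15


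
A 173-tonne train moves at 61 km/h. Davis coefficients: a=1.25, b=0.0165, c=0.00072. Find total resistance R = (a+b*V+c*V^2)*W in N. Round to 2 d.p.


b*V = 0.0165 * 61 = 1.0065
c*V^2 = 0.00072 * 3721 = 2.67912
R_per_t = 1.25 + 1.0065 + 2.67912 = 4.93562 N/t
R_total = 4.93562 * 173 = 853.86 N

853.86


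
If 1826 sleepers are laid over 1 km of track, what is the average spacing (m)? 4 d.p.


Spacing = 1000 m / number of sleepers
Spacing = 1000 / 1826
Spacing = 0.5476 m

0.5476


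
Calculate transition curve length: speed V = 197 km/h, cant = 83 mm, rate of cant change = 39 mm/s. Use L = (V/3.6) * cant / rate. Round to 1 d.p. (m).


Convert speed: V = 197 / 3.6 = 54.7222 m/s
L = 54.7222 * 83 / 39
L = 4541.9444 / 39
L = 116.5 m

116.5


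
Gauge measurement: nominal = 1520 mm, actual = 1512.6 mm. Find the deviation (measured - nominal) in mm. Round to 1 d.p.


Deviation = measured - nominal
Deviation = 1512.6 - 1520
Deviation = -7.4 mm

-7.4


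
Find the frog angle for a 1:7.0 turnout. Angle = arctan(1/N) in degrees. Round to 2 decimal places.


1/N = 1/7.0 = 0.142857
angle = arctan(0.142857) = 0.141897 rad
angle = 0.141897 * 180/pi = 8.13 degrees

8.13


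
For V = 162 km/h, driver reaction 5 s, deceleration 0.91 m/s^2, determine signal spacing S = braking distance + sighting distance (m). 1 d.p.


V = 162 / 3.6 = 45.0 m/s
Braking distance = 45.0^2 / (2*0.91) = 1112.6374 m
Sighting distance = 45.0 * 5 = 225.0 m
S = 1112.6374 + 225.0 = 1337.6 m

1337.6


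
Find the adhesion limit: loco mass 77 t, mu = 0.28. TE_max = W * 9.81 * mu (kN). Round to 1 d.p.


TE_max = W * g * mu
TE_max = 77 * 9.81 * 0.28
TE_max = 755.37 * 0.28
TE_max = 211.5 kN

211.5


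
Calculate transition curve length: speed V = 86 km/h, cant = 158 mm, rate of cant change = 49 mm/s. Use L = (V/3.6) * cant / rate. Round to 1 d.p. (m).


Convert speed: V = 86 / 3.6 = 23.8889 m/s
L = 23.8889 * 158 / 49
L = 3774.4444 / 49
L = 77.0 m

77.0


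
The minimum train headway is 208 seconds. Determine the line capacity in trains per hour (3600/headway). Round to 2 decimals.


Capacity = 3600 / headway
Capacity = 3600 / 208
Capacity = 17.31 trains/hour

17.31


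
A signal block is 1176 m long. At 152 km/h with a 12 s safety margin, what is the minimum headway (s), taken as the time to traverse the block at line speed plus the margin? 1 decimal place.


V = 152 / 3.6 = 42.2222 m/s
Block traversal time = 1176 / 42.2222 = 27.8526 s
Headway = 27.8526 + 12
Headway = 39.9 s

39.9


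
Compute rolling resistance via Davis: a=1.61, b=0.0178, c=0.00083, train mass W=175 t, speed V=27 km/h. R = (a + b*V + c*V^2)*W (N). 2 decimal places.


b*V = 0.0178 * 27 = 0.4806
c*V^2 = 0.00083 * 729 = 0.60507
R_per_t = 1.61 + 0.4806 + 0.60507 = 2.69567 N/t
R_total = 2.69567 * 175 = 471.74 N

471.74


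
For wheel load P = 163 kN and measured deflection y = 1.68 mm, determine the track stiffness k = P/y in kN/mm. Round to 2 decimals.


Track stiffness k = P / y
k = 163 / 1.68
k = 97.02 kN/mm

97.02


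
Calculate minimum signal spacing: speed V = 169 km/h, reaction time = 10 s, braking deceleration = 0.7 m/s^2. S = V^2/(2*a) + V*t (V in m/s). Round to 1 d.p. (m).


V = 169 / 3.6 = 46.9444 m/s
Braking distance = 46.9444^2 / (2*0.7) = 1574.1292 m
Sighting distance = 46.9444 * 10 = 469.4444 m
S = 1574.1292 + 469.4444 = 2043.6 m

2043.6


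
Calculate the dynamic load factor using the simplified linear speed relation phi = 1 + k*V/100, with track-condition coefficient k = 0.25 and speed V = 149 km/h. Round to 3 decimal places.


phi = 1 + k * V / 100
phi = 1 + 0.25 * 149 / 100
phi = 1 + 0.3725
phi = 1.373

1.373


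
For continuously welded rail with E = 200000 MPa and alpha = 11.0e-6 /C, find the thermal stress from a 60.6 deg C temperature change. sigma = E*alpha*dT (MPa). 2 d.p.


sigma = E * alpha * dT
sigma = 200000 * 11.0e-6 * 60.6
sigma = 2.2 * 60.6
sigma = 133.32 MPa

133.32


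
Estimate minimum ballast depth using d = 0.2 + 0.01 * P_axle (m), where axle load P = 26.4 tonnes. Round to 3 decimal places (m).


d = 0.2 + 0.01 * 26.4
d = 0.2 + 0.264
d = 0.464 m

0.464


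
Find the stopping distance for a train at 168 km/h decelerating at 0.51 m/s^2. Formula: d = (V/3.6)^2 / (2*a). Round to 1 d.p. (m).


Convert speed: V = 168 / 3.6 = 46.6667 m/s
V^2 = 2177.7778
d = 2177.7778 / (2 * 0.51)
d = 2177.7778 / 1.02
d = 2135.1 m

2135.1


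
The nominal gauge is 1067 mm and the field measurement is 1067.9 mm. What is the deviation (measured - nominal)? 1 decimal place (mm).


Deviation = measured - nominal
Deviation = 1067.9 - 1067
Deviation = 0.9 mm

0.9


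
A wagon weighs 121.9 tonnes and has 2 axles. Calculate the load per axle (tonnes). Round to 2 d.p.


Load per axle = total weight / number of axles
Load = 121.9 / 2
Load = 60.95 tonnes

60.95


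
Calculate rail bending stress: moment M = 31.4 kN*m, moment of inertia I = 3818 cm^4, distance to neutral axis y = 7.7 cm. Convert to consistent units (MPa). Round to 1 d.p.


Convert units:
M = 31.4 kN*m = 31400000 N*mm
y = 7.7 cm = 77 mm
I = 3818 cm^4 = 38180000 mm^4
sigma = 31400000 * 77 / 38180000
sigma = 63.3 MPa

63.3


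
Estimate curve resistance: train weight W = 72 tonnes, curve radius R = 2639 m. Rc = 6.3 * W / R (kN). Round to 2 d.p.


Rc = 6.3 * W / R
Rc = 6.3 * 72 / 2639
Rc = 453.6 / 2639
Rc = 0.17 kN

0.17


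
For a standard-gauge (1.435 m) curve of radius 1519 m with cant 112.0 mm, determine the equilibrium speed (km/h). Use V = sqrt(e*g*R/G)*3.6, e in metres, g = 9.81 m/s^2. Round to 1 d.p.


Convert cant: e = 112.0 mm = 0.1120 m
V_ms = sqrt(0.1120 * 9.81 * 1519 / 1.435)
V_ms = sqrt(1163.035317) = 34.1033 m/s
V = 34.1033 * 3.6 = 122.8 km/h

122.8


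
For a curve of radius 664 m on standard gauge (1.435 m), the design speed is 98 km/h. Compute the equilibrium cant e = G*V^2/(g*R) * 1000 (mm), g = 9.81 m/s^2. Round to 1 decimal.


Convert speed: V = 98 / 3.6 = 27.2222 m/s
Apply formula: e = 1.435 * 27.2222^2 / (9.81 * 664)
e = 1.435 * 741.0494 / 6513.84
e = 0.163253 m = 163.3 mm

163.3


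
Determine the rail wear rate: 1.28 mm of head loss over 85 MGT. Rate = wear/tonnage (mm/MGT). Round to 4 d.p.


Wear rate = total wear / cumulative tonnage
Rate = 1.28 / 85
Rate = 0.0151 mm/MGT

0.0151


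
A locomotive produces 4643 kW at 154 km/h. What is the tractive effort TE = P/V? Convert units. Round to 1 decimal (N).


Convert: P = 4643 kW = 4643000 W
V = 154 / 3.6 = 42.7778 m/s
TE = 4643000 / 42.7778
TE = 108537.7 N

108537.7


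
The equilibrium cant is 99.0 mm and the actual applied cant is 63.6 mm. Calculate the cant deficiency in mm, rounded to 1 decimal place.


Cant deficiency = equilibrium cant - actual cant
CD = 99.0 - 63.6
CD = 35.4 mm

35.4


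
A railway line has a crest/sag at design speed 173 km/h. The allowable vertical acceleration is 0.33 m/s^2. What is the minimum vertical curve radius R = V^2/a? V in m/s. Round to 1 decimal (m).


Convert speed: V = 173 / 3.6 = 48.0556 m/s
V^2 = 2309.3364 m^2/s^2
R_v = 2309.3364 / 0.33
R_v = 6998.0 m

6998.0


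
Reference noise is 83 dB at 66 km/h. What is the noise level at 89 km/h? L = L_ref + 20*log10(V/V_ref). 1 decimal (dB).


V/V_ref = 89 / 66 = 1.348485
log10(1.348485) = 0.129846
20 * 0.129846 = 2.5969
L = 83 + 2.5969 = 85.6 dB

85.6


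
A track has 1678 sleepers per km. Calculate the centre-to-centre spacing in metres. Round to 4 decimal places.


Spacing = 1000 m / number of sleepers
Spacing = 1000 / 1678
Spacing = 0.5959 m

0.5959


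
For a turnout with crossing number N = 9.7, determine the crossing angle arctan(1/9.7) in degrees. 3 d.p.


1/N = 1/9.7 = 0.103093
angle = arctan(0.103093) = 0.10273 rad
angle = 0.10273 * 180/pi = 5.886 degrees

5.886


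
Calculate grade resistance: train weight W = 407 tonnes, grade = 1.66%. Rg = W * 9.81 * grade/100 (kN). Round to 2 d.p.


Rg = W * 9.81 * grade / 100
Rg = 407 * 9.81 * 1.66 / 100
Rg = 3992.67 * 0.0166
Rg = 66.28 kN

66.28


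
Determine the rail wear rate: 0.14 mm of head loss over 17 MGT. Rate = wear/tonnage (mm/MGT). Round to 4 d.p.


Wear rate = total wear / cumulative tonnage
Rate = 0.14 / 17
Rate = 0.0082 mm/MGT

0.0082


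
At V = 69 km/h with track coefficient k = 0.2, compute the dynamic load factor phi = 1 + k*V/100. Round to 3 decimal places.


phi = 1 + k * V / 100
phi = 1 + 0.2 * 69 / 100
phi = 1 + 0.138
phi = 1.138

1.138


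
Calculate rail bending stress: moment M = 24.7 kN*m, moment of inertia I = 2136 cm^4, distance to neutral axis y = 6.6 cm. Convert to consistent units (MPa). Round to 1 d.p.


Convert units:
M = 24.7 kN*m = 24700000 N*mm
y = 6.6 cm = 66 mm
I = 2136 cm^4 = 21360000 mm^4
sigma = 24700000 * 66 / 21360000
sigma = 76.3 MPa

76.3


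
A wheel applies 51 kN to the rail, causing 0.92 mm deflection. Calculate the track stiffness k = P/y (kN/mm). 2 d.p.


Track stiffness k = P / y
k = 51 / 0.92
k = 55.43 kN/mm

55.43


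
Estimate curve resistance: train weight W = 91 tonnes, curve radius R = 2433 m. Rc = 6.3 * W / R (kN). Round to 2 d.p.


Rc = 6.3 * W / R
Rc = 6.3 * 91 / 2433
Rc = 573.3 / 2433
Rc = 0.24 kN

0.24


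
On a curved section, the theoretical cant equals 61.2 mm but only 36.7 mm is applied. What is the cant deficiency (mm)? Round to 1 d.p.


Cant deficiency = equilibrium cant - actual cant
CD = 61.2 - 36.7
CD = 24.5 mm

24.5


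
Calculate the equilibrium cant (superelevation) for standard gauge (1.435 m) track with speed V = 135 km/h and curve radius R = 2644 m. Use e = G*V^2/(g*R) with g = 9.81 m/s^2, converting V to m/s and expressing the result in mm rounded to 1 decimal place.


Convert speed: V = 135 / 3.6 = 37.5 m/s
Apply formula: e = 1.435 * 37.5^2 / (9.81 * 2644)
e = 1.435 * 1406.25 / 25937.64
e = 0.077801 m = 77.8 mm

77.8


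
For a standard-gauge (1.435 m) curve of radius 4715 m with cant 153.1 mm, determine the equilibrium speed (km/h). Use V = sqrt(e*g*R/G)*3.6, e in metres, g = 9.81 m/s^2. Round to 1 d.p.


Convert cant: e = 153.1 mm = 0.1531 m
V_ms = sqrt(0.1531 * 9.81 * 4715 / 1.435)
V_ms = sqrt(4934.850429) = 70.2485 m/s
V = 70.2485 * 3.6 = 252.9 km/h

252.9


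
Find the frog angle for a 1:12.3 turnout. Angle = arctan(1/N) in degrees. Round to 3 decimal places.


1/N = 1/12.3 = 0.081301
angle = arctan(0.081301) = 0.081122 rad
angle = 0.081122 * 180/pi = 4.648 degrees

4.648


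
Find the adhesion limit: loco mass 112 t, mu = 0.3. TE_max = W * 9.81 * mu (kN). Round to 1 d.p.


TE_max = W * g * mu
TE_max = 112 * 9.81 * 0.3
TE_max = 1098.72 * 0.3
TE_max = 329.6 kN

329.6


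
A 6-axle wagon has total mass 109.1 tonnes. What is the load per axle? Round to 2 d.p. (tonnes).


Load per axle = total weight / number of axles
Load = 109.1 / 6
Load = 18.18 tonnes

18.18


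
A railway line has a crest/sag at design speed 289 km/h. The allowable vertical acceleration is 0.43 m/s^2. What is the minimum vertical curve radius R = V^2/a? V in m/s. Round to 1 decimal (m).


Convert speed: V = 289 / 3.6 = 80.2778 m/s
V^2 = 6444.5216 m^2/s^2
R_v = 6444.5216 / 0.43
R_v = 14987.3 m

14987.3


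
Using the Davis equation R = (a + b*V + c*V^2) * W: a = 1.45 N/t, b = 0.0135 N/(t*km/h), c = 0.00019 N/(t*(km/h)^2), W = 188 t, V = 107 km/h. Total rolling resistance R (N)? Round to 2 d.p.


b*V = 0.0135 * 107 = 1.4445
c*V^2 = 0.00019 * 11449 = 2.17531
R_per_t = 1.45 + 1.4445 + 2.17531 = 5.06981 N/t
R_total = 5.06981 * 188 = 953.12 N

953.12


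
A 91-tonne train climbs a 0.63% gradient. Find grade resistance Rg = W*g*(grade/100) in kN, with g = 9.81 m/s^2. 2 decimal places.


Rg = W * 9.81 * grade / 100
Rg = 91 * 9.81 * 0.63 / 100
Rg = 892.71 * 0.0063
Rg = 5.62 kN

5.62


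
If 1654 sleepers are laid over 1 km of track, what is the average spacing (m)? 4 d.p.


Spacing = 1000 m / number of sleepers
Spacing = 1000 / 1654
Spacing = 0.6046 m

0.6046


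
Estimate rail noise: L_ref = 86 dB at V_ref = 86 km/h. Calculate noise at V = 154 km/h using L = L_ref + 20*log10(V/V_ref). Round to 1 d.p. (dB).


V/V_ref = 154 / 86 = 1.790698
log10(1.790698) = 0.253022
20 * 0.253022 = 5.0604
L = 86 + 5.0604 = 91.1 dB

91.1


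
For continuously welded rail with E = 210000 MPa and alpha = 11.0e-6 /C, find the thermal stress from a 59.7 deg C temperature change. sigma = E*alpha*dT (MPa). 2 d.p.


sigma = E * alpha * dT
sigma = 210000 * 11.0e-6 * 59.7
sigma = 2.31 * 59.7
sigma = 137.91 MPa

137.91


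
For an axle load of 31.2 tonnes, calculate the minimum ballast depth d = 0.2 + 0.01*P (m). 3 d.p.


d = 0.2 + 0.01 * 31.2
d = 0.2 + 0.312
d = 0.512 m

0.512


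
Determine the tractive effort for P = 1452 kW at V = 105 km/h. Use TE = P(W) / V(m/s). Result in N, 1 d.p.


Convert: P = 1452 kW = 1452000 W
V = 105 / 3.6 = 29.1667 m/s
TE = 1452000 / 29.1667
TE = 49782.9 N

49782.9


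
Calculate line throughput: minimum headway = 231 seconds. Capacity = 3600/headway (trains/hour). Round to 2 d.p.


Capacity = 3600 / headway
Capacity = 3600 / 231
Capacity = 15.58 trains/hour

15.58


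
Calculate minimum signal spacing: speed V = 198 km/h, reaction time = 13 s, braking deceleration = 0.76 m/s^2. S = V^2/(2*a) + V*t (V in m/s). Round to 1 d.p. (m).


V = 198 / 3.6 = 55.0 m/s
Braking distance = 55.0^2 / (2*0.76) = 1990.1316 m
Sighting distance = 55.0 * 13 = 715.0 m
S = 1990.1316 + 715.0 = 2705.1 m

2705.1


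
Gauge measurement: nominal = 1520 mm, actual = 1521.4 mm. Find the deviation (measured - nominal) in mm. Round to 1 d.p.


Deviation = measured - nominal
Deviation = 1521.4 - 1520
Deviation = 1.4 mm

1.4


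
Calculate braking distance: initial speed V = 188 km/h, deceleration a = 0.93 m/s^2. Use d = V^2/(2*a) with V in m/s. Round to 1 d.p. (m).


Convert speed: V = 188 / 3.6 = 52.2222 m/s
V^2 = 2727.1605
d = 2727.1605 / (2 * 0.93)
d = 2727.1605 / 1.86
d = 1466.2 m

1466.2


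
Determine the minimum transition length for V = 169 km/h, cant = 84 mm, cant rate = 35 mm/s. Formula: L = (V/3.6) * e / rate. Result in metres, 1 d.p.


Convert speed: V = 169 / 3.6 = 46.9444 m/s
L = 46.9444 * 84 / 35
L = 3943.3333 / 35
L = 112.7 m

112.7


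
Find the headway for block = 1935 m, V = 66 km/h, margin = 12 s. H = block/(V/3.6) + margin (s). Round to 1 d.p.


V = 66 / 3.6 = 18.3333 m/s
Block traversal time = 1935 / 18.3333 = 105.5455 s
Headway = 105.5455 + 12
Headway = 117.5 s

117.5


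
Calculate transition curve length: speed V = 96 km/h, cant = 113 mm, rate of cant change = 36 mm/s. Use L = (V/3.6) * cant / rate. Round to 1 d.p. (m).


Convert speed: V = 96 / 3.6 = 26.6667 m/s
L = 26.6667 * 113 / 36
L = 3013.3333 / 36
L = 83.7 m

83.7


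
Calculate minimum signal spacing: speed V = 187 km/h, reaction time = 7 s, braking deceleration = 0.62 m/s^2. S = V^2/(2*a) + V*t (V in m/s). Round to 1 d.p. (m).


V = 187 / 3.6 = 51.9444 m/s
Braking distance = 51.9444^2 / (2*0.62) = 2175.9882 m
Sighting distance = 51.9444 * 7 = 363.6111 m
S = 2175.9882 + 363.6111 = 2539.6 m

2539.6


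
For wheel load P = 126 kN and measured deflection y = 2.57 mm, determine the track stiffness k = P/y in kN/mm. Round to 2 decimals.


Track stiffness k = P / y
k = 126 / 2.57
k = 49.03 kN/mm

49.03


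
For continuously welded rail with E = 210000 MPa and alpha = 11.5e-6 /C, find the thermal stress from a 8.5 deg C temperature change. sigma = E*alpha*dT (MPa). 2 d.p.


sigma = E * alpha * dT
sigma = 210000 * 11.5e-6 * 8.5
sigma = 2.415 * 8.5
sigma = 20.53 MPa

20.53


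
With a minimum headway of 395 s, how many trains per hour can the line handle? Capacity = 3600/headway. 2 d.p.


Capacity = 3600 / headway
Capacity = 3600 / 395
Capacity = 9.11 trains/hour

9.11


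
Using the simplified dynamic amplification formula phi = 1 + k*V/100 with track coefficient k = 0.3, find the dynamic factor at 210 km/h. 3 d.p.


phi = 1 + k * V / 100
phi = 1 + 0.3 * 210 / 100
phi = 1 + 0.63
phi = 1.630

1.630


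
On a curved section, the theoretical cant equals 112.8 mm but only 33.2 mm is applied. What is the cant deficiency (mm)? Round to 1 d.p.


Cant deficiency = equilibrium cant - actual cant
CD = 112.8 - 33.2
CD = 79.6 mm

79.6


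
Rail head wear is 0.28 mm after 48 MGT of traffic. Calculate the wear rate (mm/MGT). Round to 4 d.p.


Wear rate = total wear / cumulative tonnage
Rate = 0.28 / 48
Rate = 0.0058 mm/MGT

0.0058


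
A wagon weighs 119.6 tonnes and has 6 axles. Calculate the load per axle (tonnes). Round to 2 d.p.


Load per axle = total weight / number of axles
Load = 119.6 / 6
Load = 19.93 tonnes

19.93


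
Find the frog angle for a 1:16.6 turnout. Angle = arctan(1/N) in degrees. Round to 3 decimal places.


1/N = 1/16.6 = 0.060241
angle = arctan(0.060241) = 0.060168 rad
angle = 0.060168 * 180/pi = 3.447 degrees

3.447


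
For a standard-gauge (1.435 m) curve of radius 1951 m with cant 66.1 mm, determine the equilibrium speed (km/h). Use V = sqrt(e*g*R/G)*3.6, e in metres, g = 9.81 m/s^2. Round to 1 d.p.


Convert cant: e = 66.1 mm = 0.0661 m
V_ms = sqrt(0.0661 * 9.81 * 1951 / 1.435)
V_ms = sqrt(881.608635) = 29.6919 m/s
V = 29.6919 * 3.6 = 106.9 km/h

106.9


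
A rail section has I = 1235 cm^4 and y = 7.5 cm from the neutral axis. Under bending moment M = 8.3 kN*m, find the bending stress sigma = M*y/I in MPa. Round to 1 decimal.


Convert units:
M = 8.3 kN*m = 8300000 N*mm
y = 7.5 cm = 75 mm
I = 1235 cm^4 = 12350000 mm^4
sigma = 8300000 * 75 / 12350000
sigma = 50.4 MPa

50.4


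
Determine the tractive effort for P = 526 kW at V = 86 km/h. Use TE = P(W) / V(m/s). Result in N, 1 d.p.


Convert: P = 526 kW = 526000 W
V = 86 / 3.6 = 23.8889 m/s
TE = 526000 / 23.8889
TE = 22018.6 N

22018.6


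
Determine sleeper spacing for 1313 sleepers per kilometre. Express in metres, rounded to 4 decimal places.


Spacing = 1000 m / number of sleepers
Spacing = 1000 / 1313
Spacing = 0.7616 m

0.7616


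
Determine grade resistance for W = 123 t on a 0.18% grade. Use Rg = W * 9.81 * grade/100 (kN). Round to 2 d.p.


Rg = W * 9.81 * grade / 100
Rg = 123 * 9.81 * 0.18 / 100
Rg = 1206.63 * 0.0018
Rg = 2.17 kN

2.17


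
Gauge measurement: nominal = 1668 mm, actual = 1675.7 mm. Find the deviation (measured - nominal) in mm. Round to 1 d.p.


Deviation = measured - nominal
Deviation = 1675.7 - 1668
Deviation = 7.7 mm

7.7


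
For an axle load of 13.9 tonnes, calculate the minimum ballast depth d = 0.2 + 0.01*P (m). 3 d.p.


d = 0.2 + 0.01 * 13.9
d = 0.2 + 0.139
d = 0.339 m

0.339


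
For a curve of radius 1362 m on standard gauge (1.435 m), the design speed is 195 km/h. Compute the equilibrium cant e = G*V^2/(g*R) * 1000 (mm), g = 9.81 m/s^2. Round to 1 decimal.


Convert speed: V = 195 / 3.6 = 54.1667 m/s
Apply formula: e = 1.435 * 54.1667^2 / (9.81 * 1362)
e = 1.435 * 2934.0278 / 13361.22
e = 0.315116 m = 315.1 mm

315.1


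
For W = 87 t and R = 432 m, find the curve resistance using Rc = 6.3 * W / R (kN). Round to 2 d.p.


Rc = 6.3 * W / R
Rc = 6.3 * 87 / 432
Rc = 548.1 / 432
Rc = 1.27 kN

1.27


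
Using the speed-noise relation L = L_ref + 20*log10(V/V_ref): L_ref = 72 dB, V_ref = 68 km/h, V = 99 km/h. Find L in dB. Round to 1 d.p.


V/V_ref = 99 / 68 = 1.455882
log10(1.455882) = 0.163126
20 * 0.163126 = 3.2625
L = 72 + 3.2625 = 75.3 dB

75.3


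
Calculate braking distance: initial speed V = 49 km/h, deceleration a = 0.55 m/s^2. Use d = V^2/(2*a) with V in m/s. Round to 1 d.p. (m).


Convert speed: V = 49 / 3.6 = 13.6111 m/s
V^2 = 185.2623
d = 185.2623 / (2 * 0.55)
d = 185.2623 / 1.1
d = 168.4 m

168.4


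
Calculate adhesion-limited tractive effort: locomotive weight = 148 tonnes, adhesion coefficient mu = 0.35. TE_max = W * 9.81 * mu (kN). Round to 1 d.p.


TE_max = W * g * mu
TE_max = 148 * 9.81 * 0.35
TE_max = 1451.88 * 0.35
TE_max = 508.2 kN

508.2


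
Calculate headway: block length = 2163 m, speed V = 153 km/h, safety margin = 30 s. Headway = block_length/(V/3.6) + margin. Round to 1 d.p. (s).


V = 153 / 3.6 = 42.5 m/s
Block traversal time = 2163 / 42.5 = 50.8941 s
Headway = 50.8941 + 30
Headway = 80.9 s

80.9


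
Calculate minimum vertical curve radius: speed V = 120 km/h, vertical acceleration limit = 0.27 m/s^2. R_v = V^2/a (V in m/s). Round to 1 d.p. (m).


Convert speed: V = 120 / 3.6 = 33.3333 m/s
V^2 = 1111.1111 m^2/s^2
R_v = 1111.1111 / 0.27
R_v = 4115.2 m

4115.2


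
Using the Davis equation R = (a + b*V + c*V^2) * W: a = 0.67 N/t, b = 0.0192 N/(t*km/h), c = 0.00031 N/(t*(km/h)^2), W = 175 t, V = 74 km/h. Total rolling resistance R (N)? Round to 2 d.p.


b*V = 0.0192 * 74 = 1.4208
c*V^2 = 0.00031 * 5476 = 1.69756
R_per_t = 0.67 + 1.4208 + 1.69756 = 3.78836 N/t
R_total = 3.78836 * 175 = 662.96 N

662.96


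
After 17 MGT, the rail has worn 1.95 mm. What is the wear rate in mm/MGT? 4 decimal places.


Wear rate = total wear / cumulative tonnage
Rate = 1.95 / 17
Rate = 0.1147 mm/MGT

0.1147


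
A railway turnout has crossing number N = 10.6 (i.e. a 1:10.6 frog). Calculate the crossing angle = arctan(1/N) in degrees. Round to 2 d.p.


1/N = 1/10.6 = 0.09434
angle = arctan(0.09434) = 0.094061 rad
angle = 0.094061 * 180/pi = 5.39 degrees

5.39


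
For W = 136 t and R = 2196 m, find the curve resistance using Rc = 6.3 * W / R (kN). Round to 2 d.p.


Rc = 6.3 * W / R
Rc = 6.3 * 136 / 2196
Rc = 856.8 / 2196
Rc = 0.39 kN

0.39


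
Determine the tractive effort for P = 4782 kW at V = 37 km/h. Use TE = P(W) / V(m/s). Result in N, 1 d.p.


Convert: P = 4782 kW = 4782000 W
V = 37 / 3.6 = 10.2778 m/s
TE = 4782000 / 10.2778
TE = 465275.7 N

465275.7


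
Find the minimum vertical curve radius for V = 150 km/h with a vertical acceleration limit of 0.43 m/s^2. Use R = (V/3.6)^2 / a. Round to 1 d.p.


Convert speed: V = 150 / 3.6 = 41.6667 m/s
V^2 = 1736.1111 m^2/s^2
R_v = 1736.1111 / 0.43
R_v = 4037.5 m

4037.5


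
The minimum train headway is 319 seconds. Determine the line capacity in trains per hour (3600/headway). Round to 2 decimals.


Capacity = 3600 / headway
Capacity = 3600 / 319
Capacity = 11.29 trains/hour

11.29


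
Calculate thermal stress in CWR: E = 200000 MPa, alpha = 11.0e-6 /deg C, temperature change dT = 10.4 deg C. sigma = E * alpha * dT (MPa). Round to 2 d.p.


sigma = E * alpha * dT
sigma = 200000 * 11.0e-6 * 10.4
sigma = 2.2 * 10.4
sigma = 22.88 MPa

22.88


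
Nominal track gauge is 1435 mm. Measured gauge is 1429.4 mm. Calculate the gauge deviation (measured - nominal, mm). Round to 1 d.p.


Deviation = measured - nominal
Deviation = 1429.4 - 1435
Deviation = -5.6 mm

-5.6


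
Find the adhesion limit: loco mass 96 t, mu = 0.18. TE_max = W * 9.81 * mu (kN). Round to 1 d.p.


TE_max = W * g * mu
TE_max = 96 * 9.81 * 0.18
TE_max = 941.76 * 0.18
TE_max = 169.5 kN

169.5


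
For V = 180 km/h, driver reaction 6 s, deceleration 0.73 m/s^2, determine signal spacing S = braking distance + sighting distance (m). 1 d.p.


V = 180 / 3.6 = 50.0 m/s
Braking distance = 50.0^2 / (2*0.73) = 1712.3288 m
Sighting distance = 50.0 * 6 = 300.0 m
S = 1712.3288 + 300.0 = 2012.3 m

2012.3


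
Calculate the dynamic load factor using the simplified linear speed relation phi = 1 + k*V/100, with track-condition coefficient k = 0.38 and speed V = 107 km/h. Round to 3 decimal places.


phi = 1 + k * V / 100
phi = 1 + 0.38 * 107 / 100
phi = 1 + 0.4066
phi = 1.407

1.407


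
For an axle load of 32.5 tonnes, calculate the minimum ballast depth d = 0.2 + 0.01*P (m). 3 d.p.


d = 0.2 + 0.01 * 32.5
d = 0.2 + 0.325
d = 0.525 m

0.525


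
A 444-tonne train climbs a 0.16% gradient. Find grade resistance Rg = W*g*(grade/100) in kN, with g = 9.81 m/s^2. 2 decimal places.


Rg = W * 9.81 * grade / 100
Rg = 444 * 9.81 * 0.16 / 100
Rg = 4355.64 * 0.0016
Rg = 6.97 kN

6.97


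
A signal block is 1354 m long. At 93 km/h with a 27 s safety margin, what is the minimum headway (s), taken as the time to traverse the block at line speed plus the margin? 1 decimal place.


V = 93 / 3.6 = 25.8333 m/s
Block traversal time = 1354 / 25.8333 = 52.4129 s
Headway = 52.4129 + 27
Headway = 79.4 s

79.4


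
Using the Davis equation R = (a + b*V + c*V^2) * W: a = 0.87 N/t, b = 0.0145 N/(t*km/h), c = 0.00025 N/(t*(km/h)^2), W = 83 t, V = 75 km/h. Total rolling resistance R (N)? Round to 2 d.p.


b*V = 0.0145 * 75 = 1.0875
c*V^2 = 0.00025 * 5625 = 1.40625
R_per_t = 0.87 + 1.0875 + 1.40625 = 3.36375 N/t
R_total = 3.36375 * 83 = 279.19 N

279.19


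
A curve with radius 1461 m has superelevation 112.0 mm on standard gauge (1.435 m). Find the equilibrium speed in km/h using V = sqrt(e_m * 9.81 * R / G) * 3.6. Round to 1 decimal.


Convert cant: e = 112.0 mm = 0.1120 m
V_ms = sqrt(0.1120 * 9.81 * 1461 / 1.435)
V_ms = sqrt(1118.627122) = 33.4459 m/s
V = 33.4459 * 3.6 = 120.4 km/h

120.4


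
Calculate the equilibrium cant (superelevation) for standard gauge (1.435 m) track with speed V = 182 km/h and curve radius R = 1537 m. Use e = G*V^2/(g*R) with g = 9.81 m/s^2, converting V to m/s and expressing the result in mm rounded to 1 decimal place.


Convert speed: V = 182 / 3.6 = 50.5556 m/s
Apply formula: e = 1.435 * 50.5556^2 / (9.81 * 1537)
e = 1.435 * 2555.8642 / 15077.97
e = 0.243247 m = 243.2 mm

243.2


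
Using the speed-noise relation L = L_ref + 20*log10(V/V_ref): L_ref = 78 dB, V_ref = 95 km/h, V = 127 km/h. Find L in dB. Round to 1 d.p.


V/V_ref = 127 / 95 = 1.336842
log10(1.336842) = 0.12608
20 * 0.12608 = 2.5216
L = 78 + 2.5216 = 80.5 dB

80.5


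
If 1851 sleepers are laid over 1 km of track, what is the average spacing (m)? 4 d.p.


Spacing = 1000 m / number of sleepers
Spacing = 1000 / 1851
Spacing = 0.5402 m

0.5402


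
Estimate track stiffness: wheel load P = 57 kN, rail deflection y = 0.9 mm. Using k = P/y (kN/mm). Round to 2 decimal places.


Track stiffness k = P / y
k = 57 / 0.9
k = 63.33 kN/mm

63.33


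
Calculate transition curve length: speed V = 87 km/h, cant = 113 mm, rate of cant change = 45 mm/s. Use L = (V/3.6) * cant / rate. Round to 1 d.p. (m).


Convert speed: V = 87 / 3.6 = 24.1667 m/s
L = 24.1667 * 113 / 45
L = 2730.8333 / 45
L = 60.7 m

60.7


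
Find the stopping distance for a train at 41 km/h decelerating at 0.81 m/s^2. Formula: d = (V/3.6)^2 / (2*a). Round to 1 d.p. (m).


Convert speed: V = 41 / 3.6 = 11.3889 m/s
V^2 = 129.7068
d = 129.7068 / (2 * 0.81)
d = 129.7068 / 1.62
d = 80.1 m

80.1


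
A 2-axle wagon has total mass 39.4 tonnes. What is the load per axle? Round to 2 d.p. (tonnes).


Load per axle = total weight / number of axles
Load = 39.4 / 2
Load = 19.70 tonnes

19.70


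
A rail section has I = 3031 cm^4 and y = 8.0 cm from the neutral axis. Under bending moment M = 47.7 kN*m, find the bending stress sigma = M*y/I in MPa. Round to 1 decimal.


Convert units:
M = 47.7 kN*m = 47700000 N*mm
y = 8.0 cm = 80 mm
I = 3031 cm^4 = 30310000 mm^4
sigma = 47700000 * 80 / 30310000
sigma = 125.9 MPa

125.9


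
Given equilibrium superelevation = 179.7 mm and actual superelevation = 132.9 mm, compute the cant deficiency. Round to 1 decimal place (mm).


Cant deficiency = equilibrium cant - actual cant
CD = 179.7 - 132.9
CD = 46.8 mm

46.8


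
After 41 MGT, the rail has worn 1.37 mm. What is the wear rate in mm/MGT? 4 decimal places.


Wear rate = total wear / cumulative tonnage
Rate = 1.37 / 41
Rate = 0.0334 mm/MGT

0.0334


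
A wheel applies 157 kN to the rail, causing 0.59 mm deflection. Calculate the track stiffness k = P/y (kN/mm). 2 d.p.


Track stiffness k = P / y
k = 157 / 0.59
k = 266.10 kN/mm

266.10


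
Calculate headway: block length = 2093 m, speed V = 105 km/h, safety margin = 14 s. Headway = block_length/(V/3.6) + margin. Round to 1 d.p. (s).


V = 105 / 3.6 = 29.1667 m/s
Block traversal time = 2093 / 29.1667 = 71.76 s
Headway = 71.76 + 14
Headway = 85.8 s

85.8


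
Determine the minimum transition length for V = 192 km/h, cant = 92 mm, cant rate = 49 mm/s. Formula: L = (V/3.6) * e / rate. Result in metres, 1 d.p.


Convert speed: V = 192 / 3.6 = 53.3333 m/s
L = 53.3333 * 92 / 49
L = 4906.6667 / 49
L = 100.1 m

100.1


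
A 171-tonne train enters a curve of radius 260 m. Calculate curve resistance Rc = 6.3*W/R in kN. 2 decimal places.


Rc = 6.3 * W / R
Rc = 6.3 * 171 / 260
Rc = 1077.3 / 260
Rc = 4.14 kN

4.14


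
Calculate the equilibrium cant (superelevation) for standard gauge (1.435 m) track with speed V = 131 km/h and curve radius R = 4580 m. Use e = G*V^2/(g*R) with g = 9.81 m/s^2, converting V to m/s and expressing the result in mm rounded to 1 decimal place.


Convert speed: V = 131 / 3.6 = 36.3889 m/s
Apply formula: e = 1.435 * 36.3889^2 / (9.81 * 4580)
e = 1.435 * 1324.1512 / 44929.8
e = 0.042292 m = 42.3 mm

42.3


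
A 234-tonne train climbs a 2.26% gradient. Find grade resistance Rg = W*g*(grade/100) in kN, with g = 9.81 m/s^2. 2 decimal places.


Rg = W * 9.81 * grade / 100
Rg = 234 * 9.81 * 2.26 / 100
Rg = 2295.54 * 0.0226
Rg = 51.88 kN

51.88


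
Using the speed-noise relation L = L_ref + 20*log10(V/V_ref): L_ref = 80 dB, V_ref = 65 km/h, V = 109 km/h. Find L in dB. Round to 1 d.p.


V/V_ref = 109 / 65 = 1.676923
log10(1.676923) = 0.224513
20 * 0.224513 = 4.4903
L = 80 + 4.4903 = 84.5 dB

84.5


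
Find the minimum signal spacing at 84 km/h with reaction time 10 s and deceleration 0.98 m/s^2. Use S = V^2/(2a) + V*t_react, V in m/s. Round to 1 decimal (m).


V = 84 / 3.6 = 23.3333 m/s
Braking distance = 23.3333^2 / (2*0.98) = 277.7778 m
Sighting distance = 23.3333 * 10 = 233.3333 m
S = 277.7778 + 233.3333 = 511.1 m

511.1
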